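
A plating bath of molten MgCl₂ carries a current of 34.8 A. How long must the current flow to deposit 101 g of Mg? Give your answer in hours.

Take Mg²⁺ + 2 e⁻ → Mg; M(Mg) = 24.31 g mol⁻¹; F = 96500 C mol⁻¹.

6.40 h

n(Mg) = m/M = 101 / 24.31 = 4.155 mol.
Each Mg atom requires 2 electrons, so n(e⁻) = 2 × 4.155 = 8.309 mol.
Q = n(e⁻)·F = 8.309 × 96500 = 801900 C.
t = Q/I = 801900 / 34.80 A = 23040 s = 6.40 h.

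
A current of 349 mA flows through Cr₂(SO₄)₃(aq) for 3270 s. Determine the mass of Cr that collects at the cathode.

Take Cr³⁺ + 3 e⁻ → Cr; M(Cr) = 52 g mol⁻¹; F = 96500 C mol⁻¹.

0.205 g

Q = I·t = 0.3490 A × 3270.0 s = 1141 C.
n(e⁻) = Q/F = 1141 / 96500 = 0.01183 mol.
Cr³⁺ + 3 e⁻ → Cr, so n(Cr) = n(e⁻)/3 = 0.003942 mol.
m = n·M = 0.003942 × 52 = 0.205 g.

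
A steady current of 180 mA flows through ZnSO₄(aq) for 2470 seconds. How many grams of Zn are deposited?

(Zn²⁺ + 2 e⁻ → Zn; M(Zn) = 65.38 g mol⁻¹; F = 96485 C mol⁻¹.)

0.151 g

Q = I·t = 0.1800 A × 2470.0 s = 444.6 C.
n(e⁻) = Q/F = 444.6 / 96485 = 0.004608 mol.
Zn²⁺ + 2 e⁻ → Zn, so n(Zn) = n(e⁻)/2 = 0.002304 mol.
m = n·M = 0.002304 × 65.38 = 0.151 g.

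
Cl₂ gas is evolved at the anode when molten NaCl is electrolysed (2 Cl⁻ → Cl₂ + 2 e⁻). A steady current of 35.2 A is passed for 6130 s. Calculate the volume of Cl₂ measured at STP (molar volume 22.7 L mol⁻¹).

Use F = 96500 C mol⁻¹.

25.4 L

Q = I·t = 35.20 A × 6130.0 s = 215800 C.
n(e⁻) = Q/F = 215800 / 96500 = 2.236 mol.
2 electrons are transferred per Cl₂ molecule, so n(Cl₂) = 2.236 / 2 = 1.118 mol.
V = n × V_m = 1.118 × 22.7 = 25.4 L.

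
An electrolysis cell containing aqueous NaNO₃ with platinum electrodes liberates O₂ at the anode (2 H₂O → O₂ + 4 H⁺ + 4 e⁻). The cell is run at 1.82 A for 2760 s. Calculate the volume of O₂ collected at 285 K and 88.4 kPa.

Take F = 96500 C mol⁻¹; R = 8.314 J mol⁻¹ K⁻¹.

0.349 L

Q = I·t = 1.820 A × 2760.0 s = 5023 C.
n(e⁻) = Q/F = 5023 / 96500 = 0.05205 mol.
4 electrons are transferred per O₂ molecule, so n(O₂) = 0.05205 / 4 = 0.01301 mol.
V = nRT/P = (0.01301 × 8.314 × 285) / (88.4 × 10³ Pa) = 3.49 × 10⁻⁴ m³ = 0.349 L.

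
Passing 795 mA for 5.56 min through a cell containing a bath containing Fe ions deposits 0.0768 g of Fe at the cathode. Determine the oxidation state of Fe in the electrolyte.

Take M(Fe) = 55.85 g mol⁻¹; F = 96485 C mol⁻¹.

+2

Q = I·t = 0.7950 A × 333.60 s = 265.2 C, so n(e⁻) = 265.2/96485 = 0.002749 mol.
n(Fe) deposited = 0.0768 / 55.85 = 0.001375 mol.
Electrons per atom = n(e⁻)/n(Fe) = 0.002749 / 0.001375 = 2.00 ≈ 2, so the ion is Fe²⁺.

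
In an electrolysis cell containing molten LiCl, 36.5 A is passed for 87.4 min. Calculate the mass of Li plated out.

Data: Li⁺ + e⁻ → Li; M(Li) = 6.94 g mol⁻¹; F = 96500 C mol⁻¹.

13.8 g

Q = I·t = 36.50 A × 5244.0 s = 191400 C.
n(e⁻) = Q/F = 191400 / 96500 = 1.983 mol.
Li⁺ + e⁻ → Li, so n(Li) = n(e⁻)/1 = 1.983 mol.
m = n·M = 1.983 × 6.94 = 13.8 g.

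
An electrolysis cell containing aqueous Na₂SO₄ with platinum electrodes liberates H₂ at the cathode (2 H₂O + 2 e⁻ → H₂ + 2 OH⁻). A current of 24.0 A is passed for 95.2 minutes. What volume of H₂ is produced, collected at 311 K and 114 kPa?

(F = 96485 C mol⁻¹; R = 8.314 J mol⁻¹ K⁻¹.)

16.1 L

Q = I·t = 24.00 A × 5712.0 s = 137100 C.
n(e⁻) = Q/F = 137100 / 96485 = 1.421 mol.
2 electrons are transferred per H₂ molecule, so n(H₂) = 1.421 / 2 = 0.7104 mol.
V = nRT/P = (0.7104 × 8.314 × 311) / (114 × 10³ Pa) = 0.0161 m³ = 16.1 L.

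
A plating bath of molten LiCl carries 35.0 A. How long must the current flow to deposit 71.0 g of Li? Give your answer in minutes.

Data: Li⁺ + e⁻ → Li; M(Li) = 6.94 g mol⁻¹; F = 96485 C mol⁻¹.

470 min

n(Li) = m/M = 71.0 / 6.94 = 10.23 mol.
Each Li atom requires 1 electron, so n(e⁻) = 1 × 10.23 = 10.23 mol.
Q = n(e⁻)·F = 10.23 × 96485 = 987100 C.
t = Q/I = 987100 / 35.00 A = 28200 s = 470 min.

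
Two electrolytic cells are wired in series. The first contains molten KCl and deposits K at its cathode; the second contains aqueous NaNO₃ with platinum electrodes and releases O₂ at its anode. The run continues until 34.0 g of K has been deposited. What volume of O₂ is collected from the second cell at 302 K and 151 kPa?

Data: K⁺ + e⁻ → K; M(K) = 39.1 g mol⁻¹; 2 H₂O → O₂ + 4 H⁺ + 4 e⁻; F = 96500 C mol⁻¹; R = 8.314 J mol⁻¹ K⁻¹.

n(K) = 34.0 / 39.1 = 0.8696 mol, so n(e⁻) = 1 × 0.8696 = 0.8696 mol.
The cells are in series, so the same 0.8696 mol of electrons passes through the second cell.
2 H₂O → O₂ + 4 H⁺ + 4 e⁻ — 4 mol e⁻ per mol O₂, so n(O₂) = 0.8696/4 = 0.2174 mol.
V = nRT/P = (0.2174 × 8.314 × 302) / (151 × 10³) = 0.00361 m³ = 3.61 L.

3.61 L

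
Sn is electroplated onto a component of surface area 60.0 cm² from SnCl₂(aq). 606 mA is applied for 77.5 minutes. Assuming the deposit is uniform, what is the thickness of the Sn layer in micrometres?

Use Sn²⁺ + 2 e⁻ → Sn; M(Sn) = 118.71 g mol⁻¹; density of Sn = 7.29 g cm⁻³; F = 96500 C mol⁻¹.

39.6 μm

Q = I·t = 0.6060 × 4650.0 = 2818 C; n(e⁻) = 0.02920 mol.
n(Sn) = n(e⁻)/2 = 0.01460 mol, so m = 0.01460 × 118.71 = 1.733 g.
Volume = m/ρ = 1.733 / 7.29 = 0.2378 cm³.
Thickness = V/A = 0.2378 / 60.0 = 0.00396 cm = 39.6 μm.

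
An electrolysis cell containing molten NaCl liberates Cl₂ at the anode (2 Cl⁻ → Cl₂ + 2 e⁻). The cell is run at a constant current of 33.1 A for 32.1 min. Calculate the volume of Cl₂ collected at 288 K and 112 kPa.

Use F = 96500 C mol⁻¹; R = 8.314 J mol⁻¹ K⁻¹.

Q = I·t = 33.10 A × 1926.0 s = 63750 C.
n(e⁻) = Q/F = 63750 / 96500 = 0.6606 mol.
2 electrons are transferred per Cl₂ molecule, so n(Cl₂) = 0.6606 / 2 = 0.3303 mol.
V = nRT/P = (0.3303 × 8.314 × 288) / (112 × 10³ Pa) = 0.00706 m³ = 7.06 L.

7.06 L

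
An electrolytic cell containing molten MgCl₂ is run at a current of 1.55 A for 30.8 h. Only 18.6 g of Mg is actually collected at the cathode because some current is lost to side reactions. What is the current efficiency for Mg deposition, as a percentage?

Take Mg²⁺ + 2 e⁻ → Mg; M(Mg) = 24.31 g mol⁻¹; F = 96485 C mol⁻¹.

Q = I·t = 1.550 × 110880 = 171900 C; n(e⁻) = 171900/96485 = 1.781 mol.
Theoretical n(Mg) = n(e⁻)/2 = 0.8906 mol, i.e. m_theo = 0.8906 × 24.31 = 21.65 g.
Efficiency = m_actual / m_theo = 18.6 / 21.65 = 85.9 %.

85.9 %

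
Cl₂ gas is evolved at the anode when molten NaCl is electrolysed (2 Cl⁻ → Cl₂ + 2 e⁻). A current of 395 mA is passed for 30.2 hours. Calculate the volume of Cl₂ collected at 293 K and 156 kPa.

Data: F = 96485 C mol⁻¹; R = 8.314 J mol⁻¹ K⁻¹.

3.48 L

Q = I·t = 0.3950 A × 108720 s = 42940 C.
n(e⁻) = Q/F = 42940 / 96485 = 0.4451 mol.
2 electrons are transferred per Cl₂ molecule, so n(Cl₂) = 0.4451 / 2 = 0.2225 mol.
V = nRT/P = (0.2225 × 8.314 × 293) / (156 × 10³ Pa) = 0.00348 m³ = 3.48 L.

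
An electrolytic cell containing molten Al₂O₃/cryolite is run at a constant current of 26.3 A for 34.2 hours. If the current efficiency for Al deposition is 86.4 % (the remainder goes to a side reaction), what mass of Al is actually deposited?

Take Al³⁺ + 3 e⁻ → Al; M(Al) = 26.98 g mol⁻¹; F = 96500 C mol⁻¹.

261 g

Q = I·t = 26.30 × 123120 = 3238000 C.
n(e⁻) = 3238000/96500 = 33.55 mol; theoretically n(Al) = 33.55/3 = 11.18 mol, m_theo = 301.8 g.
At 86.4 % efficiency, m_actual = 0.864 × 301.8 = 261 g.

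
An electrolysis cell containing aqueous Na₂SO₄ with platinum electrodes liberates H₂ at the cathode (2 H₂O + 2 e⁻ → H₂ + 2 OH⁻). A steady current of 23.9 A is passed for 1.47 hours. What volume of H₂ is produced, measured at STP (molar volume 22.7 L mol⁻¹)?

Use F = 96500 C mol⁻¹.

Q = I·t = 23.90 A × 5292.0 s = 126500 C.
n(e⁻) = Q/F = 126500 / 96500 = 1.311 mol.
2 electrons are transferred per H₂ molecule, so n(H₂) = 1.311 / 2 = 0.6553 mol.
V = n × V_m = 0.6553 × 22.7 = 14.9 L.

14.9 L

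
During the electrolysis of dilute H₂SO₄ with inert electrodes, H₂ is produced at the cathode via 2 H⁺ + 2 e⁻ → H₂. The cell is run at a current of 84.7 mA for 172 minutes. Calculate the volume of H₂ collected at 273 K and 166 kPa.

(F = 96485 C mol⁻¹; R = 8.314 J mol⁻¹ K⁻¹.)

Q = I·t = 0.08470 A × 10320 s = 874.1 C.
n(e⁻) = Q/F = 874.1 / 96485 = 0.009059 mol.
2 electrons are transferred per H₂ molecule, so n(H₂) = 0.009059 / 2 = 0.004530 mol.
V = nRT/P = (0.004530 × 8.314 × 273) / (166 × 10³ Pa) = 6.19 × 10⁻⁵ m³ = 0.0619 L.

0.0619 L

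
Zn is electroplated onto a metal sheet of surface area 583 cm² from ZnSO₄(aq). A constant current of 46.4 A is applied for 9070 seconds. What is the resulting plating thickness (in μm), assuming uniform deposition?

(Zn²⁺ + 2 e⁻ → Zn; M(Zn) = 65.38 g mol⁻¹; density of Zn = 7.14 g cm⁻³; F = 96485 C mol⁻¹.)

343 μm

Q = I·t = 46.40 × 9070.0 = 420800 C; n(e⁻) = 4.362 mol.
n(Zn) = n(e⁻)/2 = 2.181 mol, so m = 2.181 × 65.38 = 142.6 g.
Volume = m/ρ = 142.6 / 7.14 = 19.97 cm³.
Thickness = V/A = 19.97 / 583 = 0.0343 cm = 343 μm.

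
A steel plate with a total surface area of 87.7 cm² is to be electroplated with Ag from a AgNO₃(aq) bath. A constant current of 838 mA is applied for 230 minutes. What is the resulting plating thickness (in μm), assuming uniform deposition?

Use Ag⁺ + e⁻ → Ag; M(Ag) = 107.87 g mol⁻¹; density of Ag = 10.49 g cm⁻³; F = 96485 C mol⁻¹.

141 μm

Q = I·t = 0.8380 × 13800 = 11560 C; n(e⁻) = 0.1199 mol.
n(Ag) = n(e⁻)/1 = 0.1199 mol, so m = 0.1199 × 107.87 = 12.93 g.
Volume = m/ρ = 12.93 / 10.49 = 1.233 cm³.
Thickness = V/A = 1.233 / 87.7 = 0.0141 cm = 141 μm.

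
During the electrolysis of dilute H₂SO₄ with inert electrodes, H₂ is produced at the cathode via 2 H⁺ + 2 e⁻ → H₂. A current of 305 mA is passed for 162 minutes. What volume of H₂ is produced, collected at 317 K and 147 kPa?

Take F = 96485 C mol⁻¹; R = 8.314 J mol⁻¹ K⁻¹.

0.275 L

Q = I·t = 0.3050 A × 9720.0 s = 2965 C.
n(e⁻) = Q/F = 2965 / 96485 = 0.03073 mol.
2 electrons are transferred per H₂ molecule, so n(H₂) = 0.03073 / 2 = 0.01536 mol.
V = nRT/P = (0.01536 × 8.314 × 317) / (147 × 10³ Pa) = 2.75 × 10⁻⁴ m³ = 0.275 L.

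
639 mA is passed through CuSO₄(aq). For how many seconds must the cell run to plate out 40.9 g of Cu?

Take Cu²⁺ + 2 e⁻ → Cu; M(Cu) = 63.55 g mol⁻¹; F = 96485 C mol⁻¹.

1.94 × 10⁵ s

n(Cu) = m/M = 40.9 / 63.55 = 0.6436 mol.
Each Cu atom requires 2 electrons, so n(e⁻) = 2 × 0.6436 = 1.287 mol.
Q = n(e⁻)·F = 1.287 × 96485 = 124200 C.
t = Q/I = 124200 / 0.6390 A = 194400 s.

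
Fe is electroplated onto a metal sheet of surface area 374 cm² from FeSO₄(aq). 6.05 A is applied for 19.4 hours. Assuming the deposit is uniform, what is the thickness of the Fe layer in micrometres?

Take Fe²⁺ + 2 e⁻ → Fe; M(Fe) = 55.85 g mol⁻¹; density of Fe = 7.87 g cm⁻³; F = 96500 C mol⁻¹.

Q = I·t = 6.050 × 69840 = 422500 C; n(e⁻) = 4.379 mol.
n(Fe) = n(e⁻)/2 = 2.189 mol, so m = 2.189 × 55.85 = 122.3 g.
Volume = m/ρ = 122.3 / 7.87 = 15.54 cm³.
Thickness = V/A = 15.54 / 374 = 0.0415 cm = 415 μm.

415 μm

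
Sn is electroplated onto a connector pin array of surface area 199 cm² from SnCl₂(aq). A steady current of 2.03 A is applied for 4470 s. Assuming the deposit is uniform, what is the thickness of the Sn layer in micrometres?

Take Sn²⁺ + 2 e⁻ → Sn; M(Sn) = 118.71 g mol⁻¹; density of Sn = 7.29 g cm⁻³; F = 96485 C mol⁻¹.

Q = I·t = 2.030 × 4470.0 = 9074 C; n(e⁻) = 0.09405 mol.
n(Sn) = n(e⁻)/2 = 0.04702 mol, so m = 0.04702 × 118.71 = 5.582 g.
Volume = m/ρ = 5.582 / 7.29 = 0.7657 cm³.
Thickness = V/A = 0.7657 / 199 = 0.00385 cm = 38.5 μm.

38.5 μm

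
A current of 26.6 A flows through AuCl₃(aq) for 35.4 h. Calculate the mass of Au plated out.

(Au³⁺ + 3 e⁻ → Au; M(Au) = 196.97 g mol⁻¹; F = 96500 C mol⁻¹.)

2310 g

Q = I·t = 26.60 A × 127440 s = 3390000 C.
n(e⁻) = Q/F = 3390000 / 96500 = 35.13 mol.
Au³⁺ + 3 e⁻ → Au, so n(Au) = n(e⁻)/3 = 11.71 mol.
m = n·M = 11.71 × 196.97 = 2310 g.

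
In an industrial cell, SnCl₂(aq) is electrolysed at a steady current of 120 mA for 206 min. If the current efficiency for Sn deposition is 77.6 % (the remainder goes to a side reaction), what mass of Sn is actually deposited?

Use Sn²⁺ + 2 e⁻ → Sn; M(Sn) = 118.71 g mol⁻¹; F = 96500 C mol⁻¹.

Q = I·t = 0.1200 × 12360 = 1483 C.
n(e⁻) = 1483/96500 = 0.01537 mol; theoretically n(Sn) = 0.01537/2 = 0.007685 mol, m_theo = 0.9123 g.
At 77.6 % efficiency, m_actual = 0.776 × 0.9123 = 0.708 g.

0.708 g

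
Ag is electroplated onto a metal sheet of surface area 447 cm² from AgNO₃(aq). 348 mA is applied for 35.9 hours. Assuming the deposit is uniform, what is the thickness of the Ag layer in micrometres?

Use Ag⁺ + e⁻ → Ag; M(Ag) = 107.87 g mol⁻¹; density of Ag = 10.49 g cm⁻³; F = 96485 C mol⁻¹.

107 μm

Q = I·t = 0.3480 × 129240 = 44980 C; n(e⁻) = 0.4661 mol.
n(Ag) = n(e⁻)/1 = 0.4661 mol, so m = 0.4661 × 107.87 = 50.28 g.
Volume = m/ρ = 50.28 / 10.49 = 4.793 cm³.
Thickness = V/A = 4.793 / 447 = 0.0107 cm = 107 μm.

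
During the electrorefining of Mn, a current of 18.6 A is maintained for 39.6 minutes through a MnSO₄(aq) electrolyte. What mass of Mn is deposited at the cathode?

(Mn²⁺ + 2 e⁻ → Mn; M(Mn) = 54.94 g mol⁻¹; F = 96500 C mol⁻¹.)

Q = I·t = 18.60 A × 2376.0 s = 44190 C.
n(e⁻) = Q/F = 44190 / 96500 = 0.4580 mol.
Mn²⁺ + 2 e⁻ → Mn, so n(Mn) = n(e⁻)/2 = 0.2290 mol.
m = n·M = 0.2290 × 54.94 = 12.6 g.

12.6 g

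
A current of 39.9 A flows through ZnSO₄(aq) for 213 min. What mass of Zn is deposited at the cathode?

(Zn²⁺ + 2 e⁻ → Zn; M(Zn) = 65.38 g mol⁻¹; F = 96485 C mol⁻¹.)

Q = I·t = 39.90 A × 12780 s = 509900 C.
n(e⁻) = Q/F = 509900 / 96485 = 5.285 mol.
Zn²⁺ + 2 e⁻ → Zn, so n(Zn) = n(e⁻)/2 = 2.642 mol.
m = n·M = 2.642 × 65.38 = 173 g.

173 g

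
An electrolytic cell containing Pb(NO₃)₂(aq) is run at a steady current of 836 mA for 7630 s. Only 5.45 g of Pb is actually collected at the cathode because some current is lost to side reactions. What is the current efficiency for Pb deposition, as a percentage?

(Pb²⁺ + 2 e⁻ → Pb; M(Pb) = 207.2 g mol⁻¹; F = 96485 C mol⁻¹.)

Q = I·t = 0.8360 × 7630.0 = 6379 C; n(e⁻) = 6379/96485 = 0.06611 mol.
Theoretical n(Pb) = n(e⁻)/2 = 0.03306 mol, i.e. m_theo = 0.03306 × 207.2 = 6.849 g.
Efficiency = m_actual / m_theo = 5.45 / 6.849 = 79.6 %.

79.6 %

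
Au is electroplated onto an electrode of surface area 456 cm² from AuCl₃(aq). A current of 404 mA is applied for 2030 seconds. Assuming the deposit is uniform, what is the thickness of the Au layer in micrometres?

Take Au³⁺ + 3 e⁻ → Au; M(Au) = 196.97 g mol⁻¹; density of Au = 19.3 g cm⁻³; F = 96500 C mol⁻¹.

Q = I·t = 0.4040 × 2030.0 = 820.1 C; n(e⁻) = 0.008499 mol.
n(Au) = n(e⁻)/3 = 0.002833 mol, so m = 0.002833 × 196.97 = 0.5580 g.
Volume = m/ρ = 0.5580 / 19.3 = 0.02891 cm³.
Thickness = V/A = 0.02891 / 456 = 6.34 × 10⁻⁵ cm = 0.634 μm.

0.634 μm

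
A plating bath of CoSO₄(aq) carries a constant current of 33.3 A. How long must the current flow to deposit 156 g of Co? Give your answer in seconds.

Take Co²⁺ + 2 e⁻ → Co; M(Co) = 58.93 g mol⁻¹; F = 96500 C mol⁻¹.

15300 s

n(Co) = m/M = 156 / 58.93 = 2.647 mol.
Each Co atom requires 2 electrons, so n(e⁻) = 2 × 2.647 = 5.294 mol.
Q = n(e⁻)·F = 5.294 × 96500 = 510900 C.
t = Q/I = 510900 / 33.30 A = 15340 s.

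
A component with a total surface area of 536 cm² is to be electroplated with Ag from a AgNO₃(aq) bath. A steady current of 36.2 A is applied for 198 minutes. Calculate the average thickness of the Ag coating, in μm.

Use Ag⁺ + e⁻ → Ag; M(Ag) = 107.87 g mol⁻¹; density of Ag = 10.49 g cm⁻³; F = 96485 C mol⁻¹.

855 μm

Q = I·t = 36.20 × 11880 = 430100 C; n(e⁻) = 4.457 mol.
n(Ag) = n(e⁻)/1 = 4.457 mol, so m = 4.457 × 107.87 = 480.8 g.
Volume = m/ρ = 480.8 / 10.49 = 45.83 cm³.
Thickness = V/A = 45.83 / 536 = 0.0855 cm = 855 μm.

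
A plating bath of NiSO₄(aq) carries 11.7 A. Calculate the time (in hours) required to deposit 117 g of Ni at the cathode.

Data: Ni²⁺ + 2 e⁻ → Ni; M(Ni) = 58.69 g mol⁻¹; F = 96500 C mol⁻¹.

9.13 h

n(Ni) = m/M = 117 / 58.69 = 1.994 mol.
Each Ni atom requires 2 electrons, so n(e⁻) = 2 × 1.994 = 3.987 mol.
Q = n(e⁻)·F = 3.987 × 96500 = 384800 C.
t = Q/I = 384800 / 11.70 A = 32880 s = 9.13 h.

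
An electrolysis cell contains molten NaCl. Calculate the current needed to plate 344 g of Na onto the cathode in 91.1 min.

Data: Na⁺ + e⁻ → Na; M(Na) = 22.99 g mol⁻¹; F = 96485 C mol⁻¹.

264 A

n(Na) = 344 / 22.99 = 14.96 mol.
n(e⁻) = 1 × 14.96 = 14.96 mol.
Q = n(e⁻)·F = 14.96 × 96485 = 1444000 C.
I = Q/t = 1444000 / 5466.0 s = 264 A.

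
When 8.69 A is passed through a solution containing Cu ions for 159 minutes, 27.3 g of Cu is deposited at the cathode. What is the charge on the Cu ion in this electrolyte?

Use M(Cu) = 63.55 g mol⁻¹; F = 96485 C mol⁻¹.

+2

Q = I·t = 8.690 A × 9540.0 s = 82900 C, so n(e⁻) = 82900/96485 = 0.8592 mol.
n(Cu) deposited = 27.3 / 63.55 = 0.4296 mol.
Electrons per atom = n(e⁻)/n(Cu) = 0.8592 / 0.4296 = 2.00 ≈ 2, so the ion is Cu²⁺.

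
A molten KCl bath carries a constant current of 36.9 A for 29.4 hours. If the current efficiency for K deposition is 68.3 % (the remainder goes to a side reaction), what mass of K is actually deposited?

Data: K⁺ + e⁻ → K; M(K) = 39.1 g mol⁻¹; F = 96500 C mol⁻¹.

1080 g

Q = I·t = 36.90 × 105840 = 3905000 C.
n(e⁻) = 3905000/96500 = 40.47 mol; theoretically n(K) = 40.47/1 = 40.47 mol, m_theo = 1582 g.
At 68.3 % efficiency, m_actual = 0.683 × 1582 = 1080 g.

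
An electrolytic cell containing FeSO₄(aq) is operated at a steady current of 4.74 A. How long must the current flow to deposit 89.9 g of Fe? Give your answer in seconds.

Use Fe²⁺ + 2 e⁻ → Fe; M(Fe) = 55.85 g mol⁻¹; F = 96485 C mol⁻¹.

65500 s

n(Fe) = m/M = 89.9 / 55.85 = 1.610 mol.
Each Fe atom requires 2 electrons, so n(e⁻) = 2 × 1.610 = 3.219 mol.
Q = n(e⁻)·F = 3.219 × 96485 = 310600 C.
t = Q/I = 310600 / 4.740 A = 65530 s.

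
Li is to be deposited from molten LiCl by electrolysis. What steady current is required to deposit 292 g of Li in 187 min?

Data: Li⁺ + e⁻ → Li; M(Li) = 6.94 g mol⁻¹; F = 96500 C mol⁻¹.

n(Li) = 292 / 6.94 = 42.07 mol.
n(e⁻) = 1 × 42.07 = 42.07 mol.
Q = n(e⁻)·F = 42.07 × 96500 = 4060000 C.
I = Q/t = 4060000 / 11220 s = 362 A.

362 A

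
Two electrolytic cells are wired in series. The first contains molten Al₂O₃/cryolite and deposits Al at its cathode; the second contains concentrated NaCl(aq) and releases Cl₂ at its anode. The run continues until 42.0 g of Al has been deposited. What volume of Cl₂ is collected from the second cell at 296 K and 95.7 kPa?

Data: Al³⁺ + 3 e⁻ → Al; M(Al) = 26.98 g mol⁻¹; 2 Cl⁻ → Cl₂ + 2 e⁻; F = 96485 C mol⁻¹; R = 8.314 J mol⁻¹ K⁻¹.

n(Al) = 42.0 / 26.98 = 1.557 mol, so n(e⁻) = 3 × 1.557 = 4.670 mol.
The cells are in series, so the same 4.670 mol of electrons passes through the second cell.
2 Cl⁻ → Cl₂ + 2 e⁻ — 2 mol e⁻ per mol Cl₂, so n(Cl₂) = 4.670/2 = 2.335 mol.
V = nRT/P = (2.335 × 8.314 × 296) / (95.7 × 10³) = 0.0600 m³ = 60.0 L.

60.0 L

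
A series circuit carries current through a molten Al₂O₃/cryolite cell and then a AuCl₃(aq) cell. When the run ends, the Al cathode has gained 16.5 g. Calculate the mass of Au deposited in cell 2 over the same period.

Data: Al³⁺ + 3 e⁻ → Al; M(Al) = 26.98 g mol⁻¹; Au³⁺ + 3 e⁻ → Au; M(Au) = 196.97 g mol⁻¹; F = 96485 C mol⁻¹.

120 g

n(Al) = 16.5 / 26.98 = 0.6116 mol.
Since Al³⁺ + 3 e⁻ → Al, n(e⁻) passed = 3 × 0.6116 = 1.835 mol.
Cells in series carry the same charge, so the same 1.835 mol of electrons passes through cell 2.
Au³⁺ + 3 e⁻ → Au, so n(Au) = 1.835 / 3 = 0.6116 mol.
m(Au) = 0.6116 × 196.97 = 120 g.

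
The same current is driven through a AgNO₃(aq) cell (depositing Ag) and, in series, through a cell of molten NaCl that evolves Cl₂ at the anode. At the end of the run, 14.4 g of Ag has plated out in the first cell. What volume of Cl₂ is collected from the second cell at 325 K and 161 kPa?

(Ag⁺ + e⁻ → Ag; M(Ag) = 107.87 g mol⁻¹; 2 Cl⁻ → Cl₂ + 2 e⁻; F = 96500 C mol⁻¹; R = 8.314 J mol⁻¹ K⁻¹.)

1.12 L

n(Ag) = 14.4 / 107.87 = 0.1335 mol, so n(e⁻) = 1 × 0.1335 = 0.1335 mol.
The cells are in series, so the same 0.1335 mol of electrons passes through the second cell.
2 Cl⁻ → Cl₂ + 2 e⁻ — 2 mol e⁻ per mol Cl₂, so n(Cl₂) = 0.1335/2 = 0.06675 mol.
V = nRT/P = (0.06675 × 8.314 × 325) / (161 × 10³) = 0.00112 m³ = 1.12 L.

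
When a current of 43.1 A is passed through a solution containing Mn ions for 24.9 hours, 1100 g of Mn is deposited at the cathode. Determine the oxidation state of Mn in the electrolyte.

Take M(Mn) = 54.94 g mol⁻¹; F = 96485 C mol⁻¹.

+2

Q = I·t = 43.10 A × 89640 s = 3863000 C, so n(e⁻) = 3863000/96485 = 40.04 mol.
n(Mn) deposited = 1100 / 54.94 = 20.02 mol.
Electrons per atom = n(e⁻)/n(Mn) = 40.04 / 20.02 = 2.00 ≈ 2, so the ion is Mn²⁺.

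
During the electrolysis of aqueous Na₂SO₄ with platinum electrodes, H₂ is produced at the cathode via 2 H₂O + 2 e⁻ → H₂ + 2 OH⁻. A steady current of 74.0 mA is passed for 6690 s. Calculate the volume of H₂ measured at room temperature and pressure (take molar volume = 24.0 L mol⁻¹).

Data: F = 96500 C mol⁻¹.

0.0616 L

Q = I·t = 0.07400 A × 6690.0 s = 495.1 C.
n(e⁻) = Q/F = 495.1 / 96500 = 0.005130 mol.
2 electrons are transferred per H₂ molecule, so n(H₂) = 0.005130 / 2 = 0.002565 mol.
V = n × V_m = 0.002565 × 24.0 = 0.0616 L.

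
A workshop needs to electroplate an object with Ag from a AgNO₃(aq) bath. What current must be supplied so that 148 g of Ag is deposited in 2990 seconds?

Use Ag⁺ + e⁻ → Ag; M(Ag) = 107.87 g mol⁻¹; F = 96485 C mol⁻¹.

44.3 A

n(Ag) = 148 / 107.87 = 1.372 mol.
n(e⁻) = 1 × 1.372 = 1.372 mol.
Q = n(e⁻)·F = 1.372 × 96485 = 132400 C.
I = Q/t = 132400 / 2990.0 s = 44.3 A.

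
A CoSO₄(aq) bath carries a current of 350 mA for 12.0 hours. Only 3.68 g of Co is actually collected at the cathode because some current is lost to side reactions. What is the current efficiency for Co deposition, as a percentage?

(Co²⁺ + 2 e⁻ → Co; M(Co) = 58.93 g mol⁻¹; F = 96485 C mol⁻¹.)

79.7 %

Q = I·t = 0.3500 × 43200 = 15120 C; n(e⁻) = 15120/96485 = 0.1567 mol.
Theoretical n(Co) = n(e⁻)/2 = 0.07835 mol, i.e. m_theo = 0.07835 × 58.93 = 4.617 g.
Efficiency = m_actual / m_theo = 3.68 / 4.617 = 79.7 %.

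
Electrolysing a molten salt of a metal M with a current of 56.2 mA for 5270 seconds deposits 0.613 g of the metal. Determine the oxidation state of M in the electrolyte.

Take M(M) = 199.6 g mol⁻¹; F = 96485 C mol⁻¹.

Q = I·t = 0.05620 A × 5270.0 s = 296.2 C, so n(e⁻) = 296.2/96485 = 0.003070 mol.
n(M) deposited = 0.613 / 199.6 = 0.003071 mol.
Electrons per atom = n(e⁻)/n(M) = 0.003070 / 0.003071 = 1.00 ≈ 1, so the ion is M⁺.

+1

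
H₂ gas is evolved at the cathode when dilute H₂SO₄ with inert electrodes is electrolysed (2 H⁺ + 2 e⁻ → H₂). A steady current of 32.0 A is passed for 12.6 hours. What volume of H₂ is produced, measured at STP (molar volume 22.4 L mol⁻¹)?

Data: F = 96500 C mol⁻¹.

168 L

Q = I·t = 32.00 A × 45360 s = 1452000 C.
n(e⁻) = Q/F = 1452000 / 96500 = 15.04 mol.
2 electrons are transferred per H₂ molecule, so n(H₂) = 15.04 / 2 = 7.521 mol.
V = n × V_m = 7.521 × 22.4 = 168 L.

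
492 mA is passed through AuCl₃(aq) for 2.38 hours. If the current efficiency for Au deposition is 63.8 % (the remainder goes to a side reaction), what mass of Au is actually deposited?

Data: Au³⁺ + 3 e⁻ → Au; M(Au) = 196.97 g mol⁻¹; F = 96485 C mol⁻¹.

Q = I·t = 0.4920 × 8568.0 = 4215 C.
n(e⁻) = 4215/96485 = 0.04369 mol; theoretically n(Au) = 0.04369/3 = 0.01456 mol, m_theo = 2.869 g.
At 63.8 % efficiency, m_actual = 0.638 × 2.869 = 1.83 g.

1.83 g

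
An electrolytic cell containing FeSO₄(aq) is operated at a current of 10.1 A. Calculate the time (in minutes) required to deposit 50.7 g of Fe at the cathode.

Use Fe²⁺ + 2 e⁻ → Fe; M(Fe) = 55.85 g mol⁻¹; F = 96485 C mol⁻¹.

n(Fe) = m/M = 50.7 / 55.85 = 0.9078 mol.
Each Fe atom requires 2 electrons, so n(e⁻) = 2 × 0.9078 = 1.816 mol.
Q = n(e⁻)·F = 1.816 × 96485 = 175200 C.
t = Q/I = 175200 / 10.10 A = 17340 s = 289 min.

289 min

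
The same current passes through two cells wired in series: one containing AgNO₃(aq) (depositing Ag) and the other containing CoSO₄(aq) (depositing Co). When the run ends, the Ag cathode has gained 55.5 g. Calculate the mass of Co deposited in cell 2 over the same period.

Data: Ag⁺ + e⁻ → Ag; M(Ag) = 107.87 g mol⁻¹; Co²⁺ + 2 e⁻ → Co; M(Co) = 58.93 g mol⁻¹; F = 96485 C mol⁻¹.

n(Ag) = 55.5 / 107.87 = 0.5145 mol.
Since Ag⁺ + e⁻ → Ag, n(e⁻) passed = 1 × 0.5145 = 0.5145 mol.
Cells in series carry the same charge, so the same 0.5145 mol of electrons passes through cell 2.
Co²⁺ + 2 e⁻ → Co, so n(Co) = 0.5145 / 2 = 0.2573 mol.
m(Co) = 0.2573 × 58.93 = 15.2 g.

15.2 g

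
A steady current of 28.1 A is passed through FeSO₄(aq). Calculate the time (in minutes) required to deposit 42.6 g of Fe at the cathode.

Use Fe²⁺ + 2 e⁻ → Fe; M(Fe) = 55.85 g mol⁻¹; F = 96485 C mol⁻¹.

n(Fe) = m/M = 42.6 / 55.85 = 0.7628 mol.
Each Fe atom requires 2 electrons, so n(e⁻) = 2 × 0.7628 = 1.526 mol.
Q = n(e⁻)·F = 1.526 × 96485 = 147200 C.
t = Q/I = 147200 / 28.10 A = 5238 s = 87.3 min.

87.3 min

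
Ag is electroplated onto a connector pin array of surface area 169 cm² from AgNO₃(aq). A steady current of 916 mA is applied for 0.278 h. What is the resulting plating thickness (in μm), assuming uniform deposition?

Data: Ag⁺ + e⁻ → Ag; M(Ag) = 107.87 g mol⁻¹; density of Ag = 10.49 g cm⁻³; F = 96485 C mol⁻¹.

5.78 μm

Q = I·t = 0.9160 × 1000.8 = 916.7 C; n(e⁻) = 0.009501 mol.
n(Ag) = n(e⁻)/1 = 0.009501 mol, so m = 0.009501 × 107.87 = 1.025 g.
Volume = m/ρ = 1.025 / 10.49 = 0.09770 cm³.
Thickness = V/A = 0.09770 / 169 = 5.78 × 10⁻⁴ cm = 5.78 μm.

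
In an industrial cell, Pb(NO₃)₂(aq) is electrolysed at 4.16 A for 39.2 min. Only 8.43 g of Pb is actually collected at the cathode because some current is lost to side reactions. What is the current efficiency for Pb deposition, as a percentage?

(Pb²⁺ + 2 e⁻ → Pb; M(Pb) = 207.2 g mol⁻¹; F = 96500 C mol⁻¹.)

Q = I·t = 4.160 × 2352.0 = 9784 C; n(e⁻) = 9784/96500 = 0.1014 mol.
Theoretical n(Pb) = n(e⁻)/2 = 0.05070 mol, i.e. m_theo = 0.05070 × 207.2 = 10.50 g.
Efficiency = m_actual / m_theo = 8.43 / 10.50 = 80.3 %.

80.3 %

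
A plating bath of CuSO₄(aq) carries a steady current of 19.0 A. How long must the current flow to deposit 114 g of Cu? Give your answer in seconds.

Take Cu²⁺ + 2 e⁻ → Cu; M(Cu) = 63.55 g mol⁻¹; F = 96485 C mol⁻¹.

18200 s

n(Cu) = m/M = 114 / 63.55 = 1.794 mol.
Each Cu atom requires 2 electrons, so n(e⁻) = 2 × 1.794 = 3.588 mol.
Q = n(e⁻)·F = 3.588 × 96485 = 346200 C.
t = Q/I = 346200 / 19.00 A = 18220 s.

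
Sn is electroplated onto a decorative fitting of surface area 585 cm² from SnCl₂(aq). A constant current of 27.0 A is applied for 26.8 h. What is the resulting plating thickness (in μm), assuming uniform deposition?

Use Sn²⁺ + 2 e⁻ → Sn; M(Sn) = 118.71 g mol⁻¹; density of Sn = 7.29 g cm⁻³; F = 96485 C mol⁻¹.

3760 μm

Q = I·t = 27.00 × 96480 = 2605000 C; n(e⁻) = 27.00 mol.
n(Sn) = n(e⁻)/2 = 13.50 mol, so m = 13.50 × 118.71 = 1603 g.
Volume = m/ρ = 1603 / 7.29 = 219.8 cm³.
Thickness = V/A = 219.8 / 585 = 0.376 cm = 3760 μm.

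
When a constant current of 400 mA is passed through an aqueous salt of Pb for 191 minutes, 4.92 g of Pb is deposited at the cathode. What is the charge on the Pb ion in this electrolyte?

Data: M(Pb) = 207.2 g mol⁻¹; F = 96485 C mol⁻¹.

Q = I·t = 0.4000 A × 11460 s = 4584 C, so n(e⁻) = 4584/96485 = 0.04751 mol.
n(Pb) deposited = 4.92 / 207.2 = 0.02375 mol.
Electrons per atom = n(e⁻)/n(Pb) = 0.04751 / 0.02375 = 2.00 ≈ 2, so the ion is Pb²⁺.

+2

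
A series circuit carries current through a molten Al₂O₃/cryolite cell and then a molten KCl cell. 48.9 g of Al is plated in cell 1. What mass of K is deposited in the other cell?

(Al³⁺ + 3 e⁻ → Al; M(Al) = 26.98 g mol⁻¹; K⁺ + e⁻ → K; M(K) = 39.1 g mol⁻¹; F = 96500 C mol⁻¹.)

n(Al) = 48.9 / 26.98 = 1.812 mol.
Since Al³⁺ + 3 e⁻ → Al, n(e⁻) passed = 3 × 1.812 = 5.437 mol.
Cells in series carry the same charge, so the same 5.437 mol of electrons passes through cell 2.
K⁺ + e⁻ → K, so n(K) = 5.437 / 1 = 5.437 mol.
m(K) = 5.437 × 39.1 = 213 g.

213 g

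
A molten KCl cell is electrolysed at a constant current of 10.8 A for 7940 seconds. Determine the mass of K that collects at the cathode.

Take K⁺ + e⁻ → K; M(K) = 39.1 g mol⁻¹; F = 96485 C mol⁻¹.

34.8 g

Q = I·t = 10.80 A × 7940.0 s = 85750 C.
n(e⁻) = Q/F = 85750 / 96485 = 0.8888 mol.
K⁺ + e⁻ → K, so n(K) = n(e⁻)/1 = 0.8888 mol.
m = n·M = 0.8888 × 39.1 = 34.8 g.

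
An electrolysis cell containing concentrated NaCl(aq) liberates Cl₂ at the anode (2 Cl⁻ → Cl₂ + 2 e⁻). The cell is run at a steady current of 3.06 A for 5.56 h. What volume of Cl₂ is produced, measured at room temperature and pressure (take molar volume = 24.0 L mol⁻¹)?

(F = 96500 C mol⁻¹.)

7.62 L

Q = I·t = 3.060 A × 20016 s = 61250 C.
n(e⁻) = Q/F = 61250 / 96500 = 0.6347 mol.
2 electrons are transferred per Cl₂ molecule, so n(Cl₂) = 0.6347 / 2 = 0.3174 mol.
V = n × V_m = 0.3174 × 24.0 = 7.62 L.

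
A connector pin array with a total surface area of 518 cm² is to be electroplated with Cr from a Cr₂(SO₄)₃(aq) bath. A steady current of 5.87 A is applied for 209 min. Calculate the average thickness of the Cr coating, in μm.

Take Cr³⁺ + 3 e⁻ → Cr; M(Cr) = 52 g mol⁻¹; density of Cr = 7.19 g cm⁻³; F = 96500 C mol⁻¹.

Q = I·t = 5.870 × 12540 = 73610 C; n(e⁻) = 0.7628 mol.
n(Cr) = n(e⁻)/3 = 0.2543 mol, so m = 0.2543 × 52 = 13.22 g.
Volume = m/ρ = 13.22 / 7.19 = 1.839 cm³.
Thickness = V/A = 1.839 / 518 = 0.00355 cm = 35.5 μm.

35.5 μm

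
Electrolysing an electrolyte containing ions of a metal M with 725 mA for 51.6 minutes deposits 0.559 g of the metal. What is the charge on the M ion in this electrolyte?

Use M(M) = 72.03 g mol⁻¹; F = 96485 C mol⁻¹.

+3

Q = I·t = 0.7250 A × 3096.0 s = 2245 C, so n(e⁻) = 2245/96485 = 0.02326 mol.
n(M) deposited = 0.559 / 72.03 = 0.007761 mol.
Electrons per atom = n(e⁻)/n(M) = 0.02326 / 0.007761 = 3.00 ≈ 3, so the ion is M³⁺.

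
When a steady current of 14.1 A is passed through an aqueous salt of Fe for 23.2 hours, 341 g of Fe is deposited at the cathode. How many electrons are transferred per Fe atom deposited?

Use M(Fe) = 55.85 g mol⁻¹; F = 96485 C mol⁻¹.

2

Q = I·t = 14.10 A × 83520 s = 1178000 C, so n(e⁻) = 1178000/96485 = 12.21 mol.
n(Fe) deposited = 341 / 55.85 = 6.106 mol.
Electrons per atom = n(e⁻)/n(Fe) = 12.21 / 6.106 = 2.00 ≈ 2, so the ion is Fe²⁺.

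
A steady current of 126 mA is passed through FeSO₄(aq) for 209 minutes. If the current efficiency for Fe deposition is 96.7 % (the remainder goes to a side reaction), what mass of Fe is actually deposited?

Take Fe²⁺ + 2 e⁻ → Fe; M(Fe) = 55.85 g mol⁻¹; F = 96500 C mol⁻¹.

Q = I·t = 0.1260 × 12540 = 1580 C.
n(e⁻) = 1580/96500 = 0.01637 mol; theoretically n(Fe) = 0.01637/2 = 0.008187 mol, m_theo = 0.4572 g.
At 96.7 % efficiency, m_actual = 0.967 × 0.4572 = 0.442 g.

0.442 g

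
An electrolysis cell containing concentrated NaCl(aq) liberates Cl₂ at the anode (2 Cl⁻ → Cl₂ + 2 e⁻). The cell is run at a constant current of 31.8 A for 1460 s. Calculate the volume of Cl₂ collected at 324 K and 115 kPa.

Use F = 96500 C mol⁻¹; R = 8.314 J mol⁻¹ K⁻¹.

5.63 L

Q = I·t = 31.80 A × 1460.0 s = 46430 C.
n(e⁻) = Q/F = 46430 / 96500 = 0.4811 mol.
2 electrons are transferred per Cl₂ molecule, so n(Cl₂) = 0.4811 / 2 = 0.2406 mol.
V = nRT/P = (0.2406 × 8.314 × 324) / (115 × 10³ Pa) = 0.00563 m³ = 5.63 L.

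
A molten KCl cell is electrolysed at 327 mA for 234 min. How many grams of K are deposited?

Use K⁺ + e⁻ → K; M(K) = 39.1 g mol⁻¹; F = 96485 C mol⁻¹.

1.86 g

Q = I·t = 0.3270 A × 14040 s = 4591 C.
n(e⁻) = Q/F = 4591 / 96485 = 0.04758 mol.
K⁺ + e⁻ → K, so n(K) = n(e⁻)/1 = 0.04758 mol.
m = n·M = 0.04758 × 39.1 = 1.86 g.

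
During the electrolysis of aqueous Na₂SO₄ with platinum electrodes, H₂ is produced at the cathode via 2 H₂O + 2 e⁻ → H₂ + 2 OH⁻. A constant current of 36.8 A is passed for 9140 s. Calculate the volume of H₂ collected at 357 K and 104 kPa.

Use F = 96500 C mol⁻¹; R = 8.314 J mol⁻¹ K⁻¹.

49.7 L

Q = I·t = 36.80 A × 9140.0 s = 336400 C.
n(e⁻) = Q/F = 336400 / 96500 = 3.486 mol.
2 electrons are transferred per H₂ molecule, so n(H₂) = 3.486 / 2 = 1.743 mol.
V = nRT/P = (1.743 × 8.314 × 357) / (104 × 10³ Pa) = 0.0497 m³ = 49.7 L.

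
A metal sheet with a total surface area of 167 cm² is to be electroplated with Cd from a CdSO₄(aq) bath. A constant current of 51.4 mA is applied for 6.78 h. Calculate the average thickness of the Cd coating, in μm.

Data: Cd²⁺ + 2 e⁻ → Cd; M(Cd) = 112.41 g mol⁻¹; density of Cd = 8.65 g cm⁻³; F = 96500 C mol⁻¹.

5.06 μm

Q = I·t = 0.05140 × 24408 = 1255 C; n(e⁻) = 0.01300 mol.
n(Cd) = n(e⁻)/2 = 0.006500 mol, so m = 0.006500 × 112.41 = 0.7307 g.
Volume = m/ρ = 0.7307 / 8.65 = 0.08447 cm³.
Thickness = V/A = 0.08447 / 167 = 5.06 × 10⁻⁴ cm = 5.06 μm.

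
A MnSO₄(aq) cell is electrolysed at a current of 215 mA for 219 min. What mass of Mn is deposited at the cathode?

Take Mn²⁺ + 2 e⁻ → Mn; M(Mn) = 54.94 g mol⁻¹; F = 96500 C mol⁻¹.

0.804 g

Q = I·t = 0.2150 A × 13140 s = 2825 C.
n(e⁻) = Q/F = 2825 / 96500 = 0.02928 mol.
Mn²⁺ + 2 e⁻ → Mn, so n(Mn) = n(e⁻)/2 = 0.01464 mol.
m = n·M = 0.01464 × 54.94 = 0.804 g.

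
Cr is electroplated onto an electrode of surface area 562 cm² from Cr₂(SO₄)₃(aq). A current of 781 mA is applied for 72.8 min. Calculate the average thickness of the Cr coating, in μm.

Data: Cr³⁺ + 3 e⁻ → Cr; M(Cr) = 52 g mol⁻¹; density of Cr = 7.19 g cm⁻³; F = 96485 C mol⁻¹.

1.52 μm

Q = I·t = 0.7810 × 4368.0 = 3411 C; n(e⁻) = 0.03536 mol.
n(Cr) = n(e⁻)/3 = 0.01179 mol, so m = 0.01179 × 52 = 0.6129 g.
Volume = m/ρ = 0.6129 / 7.19 = 0.08524 cm³.
Thickness = V/A = 0.08524 / 562 = 1.52 × 10⁻⁴ cm = 1.52 μm.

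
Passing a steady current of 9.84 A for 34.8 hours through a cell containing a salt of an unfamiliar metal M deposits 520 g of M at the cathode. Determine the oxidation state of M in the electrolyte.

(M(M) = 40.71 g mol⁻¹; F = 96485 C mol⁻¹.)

Q = I·t = 9.840 A × 125280 s = 1233000 C, so n(e⁻) = 1233000/96485 = 12.78 mol.
n(M) deposited = 520 / 40.71 = 12.77 mol.
Electrons per atom = n(e⁻)/n(M) = 12.78 / 12.77 = 1.00 ≈ 1, so the ion is M⁺.

+1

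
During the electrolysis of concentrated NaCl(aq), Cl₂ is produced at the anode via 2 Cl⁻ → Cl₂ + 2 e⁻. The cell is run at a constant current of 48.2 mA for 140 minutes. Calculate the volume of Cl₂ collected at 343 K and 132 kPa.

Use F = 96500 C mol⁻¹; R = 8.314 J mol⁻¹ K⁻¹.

Q = I·t = 0.04820 A × 8400.0 s = 404.9 C.
n(e⁻) = Q/F = 404.9 / 96500 = 0.004196 mol.
2 electrons are transferred per Cl₂ molecule, so n(Cl₂) = 0.004196 / 2 = 0.002098 mol.
V = nRT/P = (0.002098 × 8.314 × 343) / (132 × 10³ Pa) = 4.53 × 10⁻⁵ m³ = 0.0453 L.

0.0453 L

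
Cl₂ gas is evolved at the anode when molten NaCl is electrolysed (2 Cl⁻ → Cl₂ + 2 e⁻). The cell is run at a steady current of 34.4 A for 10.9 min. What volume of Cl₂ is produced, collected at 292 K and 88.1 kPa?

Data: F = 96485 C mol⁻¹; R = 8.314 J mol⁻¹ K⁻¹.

3.21 L

Q = I·t = 34.40 A × 654.00 s = 22500 C.
n(e⁻) = Q/F = 22500 / 96485 = 0.2332 mol.
2 electrons are transferred per Cl₂ molecule, so n(Cl₂) = 0.2332 / 2 = 0.1166 mol.
V = nRT/P = (0.1166 × 8.314 × 292) / (88.1 × 10³ Pa) = 0.00321 m³ = 3.21 L.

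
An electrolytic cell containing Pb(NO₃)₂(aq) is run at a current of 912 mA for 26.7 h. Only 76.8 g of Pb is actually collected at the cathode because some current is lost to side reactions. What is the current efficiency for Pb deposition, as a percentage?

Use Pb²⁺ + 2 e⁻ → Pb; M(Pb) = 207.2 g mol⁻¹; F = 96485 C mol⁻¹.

81.6 %

Q = I·t = 0.9120 × 96120 = 87660 C; n(e⁻) = 87660/96485 = 0.9085 mol.
Theoretical n(Pb) = n(e⁻)/2 = 0.4543 mol, i.e. m_theo = 0.4543 × 207.2 = 94.13 g.
Efficiency = m_actual / m_theo = 76.8 / 94.13 = 81.6 %.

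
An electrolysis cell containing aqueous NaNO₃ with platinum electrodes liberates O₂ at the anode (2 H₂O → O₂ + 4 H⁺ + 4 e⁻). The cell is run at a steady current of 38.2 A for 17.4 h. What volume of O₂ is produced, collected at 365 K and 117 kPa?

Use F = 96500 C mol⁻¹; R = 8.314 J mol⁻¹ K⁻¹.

161 L

Q = I·t = 38.20 A × 62640 s = 2393000 C.
n(e⁻) = Q/F = 2393000 / 96500 = 24.80 mol.
4 electrons are transferred per O₂ molecule, so n(O₂) = 24.80 / 4 = 6.199 mol.
V = nRT/P = (6.199 × 8.314 × 365) / (117 × 10³ Pa) = 0.161 m³ = 161 L.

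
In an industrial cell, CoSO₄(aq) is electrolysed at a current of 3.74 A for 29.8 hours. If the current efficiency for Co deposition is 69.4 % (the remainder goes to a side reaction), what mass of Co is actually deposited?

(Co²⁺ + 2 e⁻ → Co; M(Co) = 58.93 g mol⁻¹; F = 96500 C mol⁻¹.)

85.0 g

Q = I·t = 3.740 × 107280 = 401200 C.
n(e⁻) = 401200/96500 = 4.158 mol; theoretically n(Co) = 4.158/2 = 2.079 mol, m_theo = 122.5 g.
At 69.4 % efficiency, m_actual = 0.694 × 122.5 = 85.0 g.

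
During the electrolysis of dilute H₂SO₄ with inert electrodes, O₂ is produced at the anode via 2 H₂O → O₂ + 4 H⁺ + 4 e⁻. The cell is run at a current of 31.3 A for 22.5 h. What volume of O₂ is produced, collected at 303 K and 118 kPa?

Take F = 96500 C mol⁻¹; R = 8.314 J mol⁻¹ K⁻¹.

Q = I·t = 31.30 A × 81000 s = 2535000 C.
n(e⁻) = Q/F = 2535000 / 96500 = 26.27 mol.
4 electrons are transferred per O₂ molecule, so n(O₂) = 26.27 / 4 = 6.568 mol.
V = nRT/P = (6.568 × 8.314 × 303) / (118 × 10³ Pa) = 0.140 m³ = 140 L.

140 L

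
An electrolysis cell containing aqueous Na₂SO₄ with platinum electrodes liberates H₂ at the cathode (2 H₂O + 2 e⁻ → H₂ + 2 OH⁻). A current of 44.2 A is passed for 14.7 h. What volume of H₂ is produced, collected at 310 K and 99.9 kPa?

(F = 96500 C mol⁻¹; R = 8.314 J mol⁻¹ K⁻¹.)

Q = I·t = 44.20 A × 52920 s = 2339000 C.
n(e⁻) = Q/F = 2339000 / 96500 = 24.24 mol.
2 electrons are transferred per H₂ molecule, so n(H₂) = 24.24 / 2 = 12.12 mol.
V = nRT/P = (12.12 × 8.314 × 310) / (99.9 × 10³ Pa) = 0.313 m³ = 313 L.

313 L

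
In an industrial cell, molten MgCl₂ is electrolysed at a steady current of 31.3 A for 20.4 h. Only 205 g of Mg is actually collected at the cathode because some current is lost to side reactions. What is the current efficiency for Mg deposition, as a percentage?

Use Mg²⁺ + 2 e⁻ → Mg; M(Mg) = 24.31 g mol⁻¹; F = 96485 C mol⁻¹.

Q = I·t = 31.30 × 73440 = 2299000 C; n(e⁻) = 2299000/96485 = 23.82 mol.
Theoretical n(Mg) = n(e⁻)/2 = 11.91 mol, i.e. m_theo = 11.91 × 24.31 = 289.6 g.
Efficiency = m_actual / m_theo = 205 / 289.6 = 70.8 %.

70.8 %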